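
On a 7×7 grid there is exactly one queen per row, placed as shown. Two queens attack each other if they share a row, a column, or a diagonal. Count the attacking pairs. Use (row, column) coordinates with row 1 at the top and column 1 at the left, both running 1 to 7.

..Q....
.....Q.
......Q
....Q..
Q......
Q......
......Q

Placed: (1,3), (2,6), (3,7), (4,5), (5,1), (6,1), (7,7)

3

Same column: (3,7)–(7,7) (column 7); (5,1)–(6,1) (column 1).
Same diagonal: (2,6)–(3,7) (|2−3| = |6−7| = 1).
Total attacking pairs: 3.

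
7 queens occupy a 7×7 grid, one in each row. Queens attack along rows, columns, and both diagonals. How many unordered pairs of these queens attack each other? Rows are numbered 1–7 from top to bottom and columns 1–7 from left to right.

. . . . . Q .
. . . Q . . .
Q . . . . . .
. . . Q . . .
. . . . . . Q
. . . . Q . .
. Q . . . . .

2

Same column: (2,4)–(4,4) (column 4).
Same diagonal: (2,4)–(5,7) (|2−5| = |4−7| = 3).
Total attacking pairs: 2.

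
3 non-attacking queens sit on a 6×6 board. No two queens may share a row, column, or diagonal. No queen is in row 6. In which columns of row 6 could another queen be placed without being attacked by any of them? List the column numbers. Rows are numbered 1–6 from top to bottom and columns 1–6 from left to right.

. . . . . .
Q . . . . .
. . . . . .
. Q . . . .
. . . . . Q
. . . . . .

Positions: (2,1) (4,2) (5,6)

columns 3

(2,1) attacks row 6 at column 1 and diagonals 5.
(4,2) attacks row 6 at column 2 and diagonals 4.
(5,6) attacks row 6 at column 6 and diagonals 5.
Attacked columns: {1, 2, 4, 5, 6}. Safe: {3}.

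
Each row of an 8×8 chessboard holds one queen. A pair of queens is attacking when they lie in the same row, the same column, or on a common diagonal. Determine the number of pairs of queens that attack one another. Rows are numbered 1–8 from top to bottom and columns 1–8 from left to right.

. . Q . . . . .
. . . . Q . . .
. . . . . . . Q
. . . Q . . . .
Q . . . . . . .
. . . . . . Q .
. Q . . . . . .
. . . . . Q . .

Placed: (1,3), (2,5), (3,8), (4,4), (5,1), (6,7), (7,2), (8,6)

All columns are distinct and no two queens satisfy |Δrow| = |Δcol|, so no pair attacks.

0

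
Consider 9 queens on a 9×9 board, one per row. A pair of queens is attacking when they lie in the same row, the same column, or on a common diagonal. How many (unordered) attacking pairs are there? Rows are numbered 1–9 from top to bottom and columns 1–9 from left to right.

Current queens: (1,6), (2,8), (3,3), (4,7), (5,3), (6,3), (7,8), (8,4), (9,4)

5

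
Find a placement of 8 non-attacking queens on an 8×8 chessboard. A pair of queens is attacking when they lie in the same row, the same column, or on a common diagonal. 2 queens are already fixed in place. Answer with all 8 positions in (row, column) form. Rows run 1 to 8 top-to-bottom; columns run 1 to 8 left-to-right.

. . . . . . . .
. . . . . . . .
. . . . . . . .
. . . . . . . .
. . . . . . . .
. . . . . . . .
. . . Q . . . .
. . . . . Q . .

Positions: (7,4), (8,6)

Row 1: attacked by (7,4)→{4}; (8,6)→{6}. Safe: 1, 2, 3, 5, 7, 8. Place at column 8.
Row 2: attacked by (1,8)→{7,8}; (7,4)→{4}; (8,6)→{6}. Safe: 1, 2, 3, 5. Place at column 2.
Row 3: attacked by (1,8)→{6,8}; (2,2)→{1,2,3}; (7,4)→{4,8}; (8,6)→{1,6}. Safe: 5, 7. Place at column 5.
Row 4: attacked by (1,8)→{5,8}; (2,2)→{2,4}; (3,5)→{4,5,6}; (7,4)→{1,4,7}; (8,6)→{2,6}. Safe: 3. Place at column 3.
Row 5: attacked by (1,8)→{4,8}; (2,2)→{2,5}; (3,5)→{3,5,7}; (4,3)→{2,3,4}; (7,4)→{2,4,6}; (8,6)→{3,6}. Safe: 1. Place at column 1.
Row 6: attacked by (1,8)→{3,8}; (2,2)→{2,6}; (3,5)→{2,5,8}; (4,3)→{1,3,5}; (5,1)→{1,2}; (7,4)→{3,4,5}; (8,6)→{4,6,8}. Safe: 7. Place at column 7.
Columns [8, 2, 5, 3, 1, 7, 4, 6], r−c [-7, 0, -2, 1, 4, -1, 3, 2], r+c [9, 4, 8, 7, 6, 13, 11, 14] are all distinct, so no two queens attack.

(1,8) (2,2) (3,5) (4,3) (5,1) (6,7) (7,4) (8,6)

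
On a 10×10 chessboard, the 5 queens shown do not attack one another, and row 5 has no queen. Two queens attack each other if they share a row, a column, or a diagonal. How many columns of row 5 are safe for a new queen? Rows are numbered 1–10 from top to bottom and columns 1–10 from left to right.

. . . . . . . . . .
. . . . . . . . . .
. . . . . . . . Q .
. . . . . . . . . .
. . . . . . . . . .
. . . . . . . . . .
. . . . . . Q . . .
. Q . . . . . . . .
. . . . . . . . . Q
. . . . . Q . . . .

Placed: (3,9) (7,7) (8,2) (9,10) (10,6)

3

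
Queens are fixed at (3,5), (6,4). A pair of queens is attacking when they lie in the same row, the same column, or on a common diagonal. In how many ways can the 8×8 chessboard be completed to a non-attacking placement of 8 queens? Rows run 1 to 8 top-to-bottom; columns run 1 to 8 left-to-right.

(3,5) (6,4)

4

Branch on row 1: col 1 → 1; col 2 → 1; col 6 → 2; col 8 → 0.
Sum: 1 + 1 + 2 + 0 = 4.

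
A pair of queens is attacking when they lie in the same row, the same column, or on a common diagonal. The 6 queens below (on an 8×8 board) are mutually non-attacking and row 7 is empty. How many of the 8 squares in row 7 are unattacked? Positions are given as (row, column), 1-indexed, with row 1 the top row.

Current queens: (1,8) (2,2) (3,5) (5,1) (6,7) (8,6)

(1,8) attacks row 7 at column 8 and diagonals 2.
(2,2) attacks row 7 at column 2 and diagonals 7.
(3,5) attacks row 7 at column 5 and diagonals 1.
(5,1) attacks row 7 at column 1 and diagonals 3.
(6,7) attacks row 7 at column 7 and diagonals 6, 8.
(8,6) attacks row 7 at column 6 and diagonals 5, 7.
Attacked columns: {1, 2, 3, 5, 6, 7, 8}. Safe: {4}.

1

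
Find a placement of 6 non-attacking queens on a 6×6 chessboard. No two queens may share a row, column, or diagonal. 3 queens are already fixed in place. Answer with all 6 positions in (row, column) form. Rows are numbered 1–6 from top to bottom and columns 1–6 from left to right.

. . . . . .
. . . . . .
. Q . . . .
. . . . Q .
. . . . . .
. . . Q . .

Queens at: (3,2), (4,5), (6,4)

Row 1: attacked by (3,2)→{2,4}; (4,5)→{2,5}; (6,4)→{4}. Safe: 1, 3, 6. Place at column 3.
Row 2: attacked by (1,3)→{2,3,4}; (3,2)→{1,2,3}; (4,5)→{3,5}; (6,4)→{4}. Safe: 6. Place at column 6.
Row 5: attacked by (1,3)→{3}; (2,6)→{3,6}; (3,2)→{2,4}; (4,5)→{4,5,6}; (6,4)→{3,4,5}. Safe: 1. Place at column 1.
Columns [3, 6, 2, 5, 1, 4], r−c [-2, -4, 1, -1, 4, 2], r+c [4, 8, 5, 9, 6, 10] are all distinct, so no two queens attack.

(1,3) (2,6) (3,2) (4,5) (5,1) (6,4)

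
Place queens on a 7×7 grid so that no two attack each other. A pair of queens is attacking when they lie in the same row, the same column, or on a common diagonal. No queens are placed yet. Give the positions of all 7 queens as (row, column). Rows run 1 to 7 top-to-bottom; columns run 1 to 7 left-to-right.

(1,2) (2,5) (3,7) (4,4) (5,1) (6,3) (7,6)

Row 1: Safe: 1, 2, 3, 4, 5, 6, 7. Place at column 2.
Row 2: attacked by (1,2)→{1,2,3}. Safe: 4, 5, 6, 7. Place at column 5.
Row 3: attacked by (1,2)→{2,4}; (2,5)→{4,5,6}. Safe: 1, 3, 7. Place at column 7.
Row 4: attacked by (1,2)→{2,5}; (2,5)→{3,5,7}; (3,7)→{6,7}. Safe: 1, 4. Place at column 4.
Row 5: attacked by (1,2)→{2,6}; (2,5)→{2,5}; (3,7)→{5,7}; (4,4)→{3,4,5}. Safe: 1. Place at column 1.
Row 6: attacked by (1,2)→{2,7}; (2,5)→{1,5}; (3,7)→{4,7}; (4,4)→{2,4,6}; (5,1)→{1,2}. Safe: 3. Place at column 3.
Row 7: attacked by (1,2)→{2}; (2,5)→{5}; (3,7)→{3,7}; (4,4)→{1,4,7}; (5,1)→{1,3}; (6,3)→{2,3,4}. Safe: 6. Place at column 6.
Columns [2, 5, 7, 4, 1, 3, 6], r−c [-1, -3, -4, 0, 4, 3, 1], r+c [3, 7, 10, 8, 6, 9, 13] are all distinct, so no two queens attack.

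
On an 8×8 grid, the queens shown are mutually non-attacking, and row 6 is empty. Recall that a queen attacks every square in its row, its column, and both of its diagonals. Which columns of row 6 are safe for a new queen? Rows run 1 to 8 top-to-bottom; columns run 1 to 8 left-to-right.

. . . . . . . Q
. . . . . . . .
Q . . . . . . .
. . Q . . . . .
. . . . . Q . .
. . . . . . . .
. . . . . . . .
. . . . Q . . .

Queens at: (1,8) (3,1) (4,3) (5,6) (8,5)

columns 2

(1,8) attacks row 6 at column 8 and diagonals 3.
(3,1) attacks row 6 at column 1 and diagonals 4.
(4,3) attacks row 6 at column 3 and diagonals 1, 5.
(5,6) attacks row 6 at column 6 and diagonals 5, 7.
(8,5) attacks row 6 at column 5 and diagonals 3, 7.
Attacked columns: {1, 3, 4, 5, 6, 7, 8}. Safe: {2}.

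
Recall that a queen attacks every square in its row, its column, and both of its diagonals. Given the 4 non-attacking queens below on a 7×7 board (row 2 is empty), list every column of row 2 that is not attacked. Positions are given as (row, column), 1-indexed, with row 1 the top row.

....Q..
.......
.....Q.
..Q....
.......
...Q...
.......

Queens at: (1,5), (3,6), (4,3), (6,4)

(1,5) attacks row 2 at column 5 and diagonals 4, 6.
(3,6) attacks row 2 at column 6 and diagonals 5, 7.
(4,3) attacks row 2 at column 3 and diagonals 1, 5.
(6,4) attacks row 2 at column 4.
Attacked columns: {1, 3, 4, 5, 6, 7}. Safe: {2}.

columns 2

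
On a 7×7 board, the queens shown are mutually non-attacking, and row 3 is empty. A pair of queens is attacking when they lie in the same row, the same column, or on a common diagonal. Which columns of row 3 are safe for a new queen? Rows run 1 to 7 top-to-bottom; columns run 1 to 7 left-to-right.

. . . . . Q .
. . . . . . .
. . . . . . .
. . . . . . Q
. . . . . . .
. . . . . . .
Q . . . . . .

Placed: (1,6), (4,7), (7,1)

(1,6) attacks row 3 at column 6 and diagonals 4.
(4,7) attacks row 3 at column 7 and diagonals 6.
(7,1) attacks row 3 at column 1 and diagonals 5.
Attacked columns: {1, 4, 5, 6, 7}. Safe: {2, 3}.

columns 2, 3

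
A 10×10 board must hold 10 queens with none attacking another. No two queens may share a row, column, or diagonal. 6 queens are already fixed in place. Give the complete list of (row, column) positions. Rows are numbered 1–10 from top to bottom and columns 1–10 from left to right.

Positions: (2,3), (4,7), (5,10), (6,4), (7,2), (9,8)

(1,1) (2,3) (3,9) (4,7) (5,10) (6,4) (7,2) (8,5) (9,8) (10,6)

Row 1: attacked by (2,3)→{2,3,4}; (4,7)→{4,7,10}; (5,10)→{6,10}; (6,4)→{4,9}; (7,2)→{2,8}; (9,8)→{8}. Safe: 1, 5. Place at column 1.
Row 3: attacked by (1,1)→{1,3}; (2,3)→{2,3,4}; (4,7)→{6,7,8}; (5,10)→{8,10}; (6,4)→{1,4,7}; (7,2)→{2,6}; (9,8)→{2,8}. Safe: 5, 9. Place at column 9.
Row 8: attacked by (1,1)→{1,8}; (2,3)→{3,9}; (3,9)→{4,9}; (4,7)→{3,7}; (5,10)→{7,10}; (6,4)→{2,4,6}; (7,2)→{1,2,3}; (9,8)→{7,8,9}. Safe: 5. Place at column 5.
Row 10: attacked by (1,1)→{1,10}; (2,3)→{3}; (3,9)→{2,9}; (4,7)→{1,7}; (5,10)→{5,10}; (6,4)→{4,8}; (7,2)→{2,5}; (8,5)→{3,5,7}; (9,8)→{7,8,9}. Safe: 6. Place at column 6.
Columns [1, 3, 9, 7, 10, 4, 2, 5, 8, 6], r−c [0, -1, -6, -3, -5, 2, 5, 3, 1, 4], r+c [2, 5, 12, 11, 15, 10, 9, 13, 17, 16] are all distinct, so no two queens attack.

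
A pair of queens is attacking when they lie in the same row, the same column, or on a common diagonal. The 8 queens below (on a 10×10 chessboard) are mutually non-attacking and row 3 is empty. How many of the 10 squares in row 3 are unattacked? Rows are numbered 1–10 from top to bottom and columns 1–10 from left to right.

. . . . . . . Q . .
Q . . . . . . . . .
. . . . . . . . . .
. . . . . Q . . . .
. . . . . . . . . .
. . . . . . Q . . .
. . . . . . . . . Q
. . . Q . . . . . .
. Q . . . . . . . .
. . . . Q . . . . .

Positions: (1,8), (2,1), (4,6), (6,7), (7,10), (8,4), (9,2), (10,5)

(1,8) attacks row 3 at column 8 and diagonals 6, 10.
(2,1) attacks row 3 at column 1 and diagonals 2.
(4,6) attacks row 3 at column 6 and diagonals 5, 7.
(6,7) attacks row 3 at column 7 and diagonals 4, 10.
(7,10) attacks row 3 at column 10 and diagonals 6.
(8,4) attacks row 3 at column 4 and diagonals 9.
(9,2) attacks row 3 at column 2 and diagonals 8.
(10,5) attacks row 3 at column 5.
Attacked columns: {1, 2, 4, 5, 6, 7, 8, 9, 10}. Safe: {3}.

1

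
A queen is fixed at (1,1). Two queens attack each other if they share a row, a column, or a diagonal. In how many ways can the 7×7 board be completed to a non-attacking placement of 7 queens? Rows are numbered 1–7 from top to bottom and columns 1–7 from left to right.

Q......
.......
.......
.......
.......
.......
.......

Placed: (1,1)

4

Branch on row 2: col 3 → 1; col 4 → 1; col 5 → 1; col 6 → 1; col 7 → 0.
Sum: 1 + 1 + 1 + 1 + 0 = 4.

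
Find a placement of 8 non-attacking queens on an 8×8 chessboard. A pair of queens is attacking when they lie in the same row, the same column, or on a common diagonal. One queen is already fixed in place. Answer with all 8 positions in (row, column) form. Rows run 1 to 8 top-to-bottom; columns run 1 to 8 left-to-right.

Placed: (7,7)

Row 1: attacked by (7,7)→{1,7}. Safe: 2, 3, 4, 5, 6, 8. Place at column 8.
Row 2: attacked by (1,8)→{7,8}; (7,7)→{2,7}. Safe: 1, 3, 4, 5, 6. Place at column 4.
Row 3: attacked by (1,8)→{6,8}; (2,4)→{3,4,5}; (7,7)→{3,7}. Safe: 1, 2. Place at column 1.
Row 4: attacked by (1,8)→{5,8}; (2,4)→{2,4,6}; (3,1)→{1,2}; (7,7)→{4,7}. Safe: 3. Place at column 3.
Row 5: attacked by (1,8)→{4,8}; (2,4)→{1,4,7}; (3,1)→{1,3}; (4,3)→{2,3,4}; (7,7)→{5,7}. Safe: 6. Place at column 6.
Row 6: attacked by (1,8)→{3,8}; (2,4)→{4,8}; (3,1)→{1,4}; (4,3)→{1,3,5}; (5,6)→{5,6,7}; (7,7)→{6,7,8}. Safe: 2. Place at column 2.
Row 8: attacked by (1,8)→{1,8}; (2,4)→{4}; (3,1)→{1,6}; (4,3)→{3,7}; (5,6)→{3,6}; (6,2)→{2,4}; (7,7)→{6,7,8}. Safe: 5. Place at column 5.
Columns [8, 4, 1, 3, 6, 2, 7, 5], r−c [-7, -2, 2, 1, -1, 4, 0, 3], r+c [9, 6, 4, 7, 11, 8, 14, 13] are all distinct, so no two queens attack.

(1,8) (2,4) (3,1) (4,3) (5,6) (6,2) (7,7) (8,5)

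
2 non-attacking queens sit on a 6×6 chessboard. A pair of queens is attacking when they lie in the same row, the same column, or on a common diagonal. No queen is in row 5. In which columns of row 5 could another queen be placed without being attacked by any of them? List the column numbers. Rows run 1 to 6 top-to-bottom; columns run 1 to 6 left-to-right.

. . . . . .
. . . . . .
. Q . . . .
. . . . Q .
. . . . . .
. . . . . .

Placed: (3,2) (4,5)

columns 1, 3

(3,2) attacks row 5 at column 2 and diagonals 4.
(4,5) attacks row 5 at column 5 and diagonals 4, 6.
Attacked columns: {2, 4, 5, 6}. Safe: {1, 3}.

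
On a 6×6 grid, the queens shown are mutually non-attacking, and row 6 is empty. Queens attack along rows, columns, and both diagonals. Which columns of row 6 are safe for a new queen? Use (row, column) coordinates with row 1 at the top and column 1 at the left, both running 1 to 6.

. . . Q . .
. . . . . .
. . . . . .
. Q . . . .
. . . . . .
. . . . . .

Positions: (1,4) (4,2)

(1,4) attacks row 6 at column 4.
(4,2) attacks row 6 at column 2 and diagonals 4.
Attacked columns: {2, 4}. Safe: {1, 3, 5, 6}.

columns 1, 3, 5, 6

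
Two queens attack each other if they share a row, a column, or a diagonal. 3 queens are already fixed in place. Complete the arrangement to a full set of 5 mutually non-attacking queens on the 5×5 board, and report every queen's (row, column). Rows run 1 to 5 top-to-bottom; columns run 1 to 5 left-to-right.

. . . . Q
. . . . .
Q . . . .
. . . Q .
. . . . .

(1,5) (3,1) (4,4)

(1,5) (2,3) (3,1) (4,4) (5,2)

Row 2: attacked by (1,5)→{4,5}; (3,1)→{1,2}; (4,4)→{2,4}. Safe: 3. Place at column 3.
Row 5: attacked by (1,5)→{1,5}; (2,3)→{3}; (3,1)→{1,3}; (4,4)→{3,4,5}. Safe: 2. Place at column 2.
Columns [5, 3, 1, 4, 2], r−c [-4, -1, 2, 0, 3], r+c [6, 5, 4, 8, 7] are all distinct, so no two queens attack.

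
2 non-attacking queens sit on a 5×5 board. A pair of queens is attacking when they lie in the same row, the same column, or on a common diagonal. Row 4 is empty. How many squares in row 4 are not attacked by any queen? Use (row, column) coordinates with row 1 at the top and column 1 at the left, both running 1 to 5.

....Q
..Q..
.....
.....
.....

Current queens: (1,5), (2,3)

(1,5) attacks row 4 at column 5 and diagonals 2.
(2,3) attacks row 4 at column 3 and diagonals 1, 5.
Attacked columns: {1, 2, 3, 5}. Safe: {4}.

1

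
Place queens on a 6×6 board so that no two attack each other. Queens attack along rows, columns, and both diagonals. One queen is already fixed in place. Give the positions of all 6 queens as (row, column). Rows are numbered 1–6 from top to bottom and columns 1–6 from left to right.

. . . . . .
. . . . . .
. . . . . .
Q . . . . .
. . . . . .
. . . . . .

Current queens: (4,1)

(1,2) (2,4) (3,6) (4,1) (5,3) (6,5)

Row 1: attacked by (4,1)→{1,4}. Safe: 2, 3, 5, 6. Place at column 2.
Row 2: attacked by (1,2)→{1,2,3}; (4,1)→{1,3}. Safe: 4, 5, 6. Place at column 4.
Row 3: attacked by (1,2)→{2,4}; (2,4)→{3,4,5}; (4,1)→{1,2}. Safe: 6. Place at column 6.
Row 5: attacked by (1,2)→{2,6}; (2,4)→{1,4}; (3,6)→{4,6}; (4,1)→{1,2}. Safe: 3, 5. Place at column 3.
Row 6: attacked by (1,2)→{2}; (2,4)→{4}; (3,6)→{3,6}; (4,1)→{1,3}; (5,3)→{2,3,4}. Safe: 5. Place at column 5.
Columns [2, 4, 6, 1, 3, 5], r−c [-1, -2, -3, 3, 2, 1], r+c [3, 6, 9, 5, 8, 11] are all distinct, so no two queens attack.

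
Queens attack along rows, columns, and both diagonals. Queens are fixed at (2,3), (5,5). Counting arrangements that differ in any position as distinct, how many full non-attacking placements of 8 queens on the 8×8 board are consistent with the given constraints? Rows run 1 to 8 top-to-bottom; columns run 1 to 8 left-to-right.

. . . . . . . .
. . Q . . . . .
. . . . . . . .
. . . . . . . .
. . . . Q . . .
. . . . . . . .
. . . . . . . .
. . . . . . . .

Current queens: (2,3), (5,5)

3

Branch on row 1: col 6 → 2; col 7 → 1; col 8 → 0.
Sum: 2 + 1 + 0 = 3.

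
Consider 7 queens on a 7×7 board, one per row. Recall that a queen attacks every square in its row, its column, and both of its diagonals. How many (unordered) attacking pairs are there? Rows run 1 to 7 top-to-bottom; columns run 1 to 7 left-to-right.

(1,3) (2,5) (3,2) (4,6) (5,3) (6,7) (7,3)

Same column: (1,3)–(5,3) (column 3); (1,3)–(7,3) (column 3); (5,3)–(7,3) (column 3).
Same diagonal: (1,3)–(4,6) (|1−4| = |3−6| = 3); (4,6)–(7,3) (|4−7| = |6−3| = 3).
Total attacking pairs: 5.

5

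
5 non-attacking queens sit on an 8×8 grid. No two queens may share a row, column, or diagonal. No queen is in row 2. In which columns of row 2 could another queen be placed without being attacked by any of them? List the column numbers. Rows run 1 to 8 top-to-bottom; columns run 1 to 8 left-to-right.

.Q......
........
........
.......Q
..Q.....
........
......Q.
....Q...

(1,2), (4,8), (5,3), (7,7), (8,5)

columns 4

(1,2) attacks row 2 at column 2 and diagonals 1, 3.
(4,8) attacks row 2 at column 8 and diagonals 6.
(5,3) attacks row 2 at column 3 and diagonals 6.
(7,7) attacks row 2 at column 7 and diagonals 2.
(8,5) attacks row 2 at column 5.
Attacked columns: {1, 2, 3, 5, 6, 7, 8}. Safe: {4}.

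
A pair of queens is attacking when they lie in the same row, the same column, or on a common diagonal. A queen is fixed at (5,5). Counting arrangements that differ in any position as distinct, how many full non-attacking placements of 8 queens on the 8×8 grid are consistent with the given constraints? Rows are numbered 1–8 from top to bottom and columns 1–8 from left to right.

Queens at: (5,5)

8

Branch on row 1: col 2 → 0; col 3 → 3; col 4 → 1; col 6 → 3; col 7 → 1; col 8 → 0.
Sum: 0 + 3 + 1 + 3 + 1 + 0 = 8.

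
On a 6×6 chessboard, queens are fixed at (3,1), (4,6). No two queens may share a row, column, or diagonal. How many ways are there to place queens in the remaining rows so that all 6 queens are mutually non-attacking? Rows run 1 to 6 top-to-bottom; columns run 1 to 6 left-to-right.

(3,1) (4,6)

1

Branch on row 1: col 2 → 0; col 4 → 0; col 5 → 1.
Sum: 0 + 0 + 1 = 1.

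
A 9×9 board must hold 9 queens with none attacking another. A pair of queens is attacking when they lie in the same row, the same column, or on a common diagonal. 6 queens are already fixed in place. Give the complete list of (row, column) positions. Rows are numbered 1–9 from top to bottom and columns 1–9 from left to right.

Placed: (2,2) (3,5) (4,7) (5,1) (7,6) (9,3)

Row 1: attacked by (2,2)→{1,2,3}; (3,5)→{3,5,7}; (4,7)→{4,7}; (5,1)→{1,5}; (7,6)→{6}; (9,3)→{3}. Safe: 8, 9. Place at column 8.
Row 6: attacked by (1,8)→{3,8}; (2,2)→{2,6}; (3,5)→{2,5,8}; (4,7)→{5,7,9}; (5,1)→{1,2}; (7,6)→{5,6,7}; (9,3)→{3,6}. Safe: 4. Place at column 4.
Row 8: attacked by (1,8)→{1,8}; (2,2)→{2,8}; (3,5)→{5}; (4,7)→{3,7}; (5,1)→{1,4}; (6,4)→{2,4,6}; (7,6)→{5,6,7}; (9,3)→{2,3,4}. Safe: 9. Place at column 9.
Columns [8, 2, 5, 7, 1, 4, 6, 9, 3], r−c [-7, 0, -2, -3, 4, 2, 1, -1, 6], r+c [9, 4, 8, 11, 6, 10, 13, 17, 12] are all distinct, so no two queens attack.

(1,8) (2,2) (3,5) (4,7) (5,1) (6,4) (7,6) (8,9) (9,3)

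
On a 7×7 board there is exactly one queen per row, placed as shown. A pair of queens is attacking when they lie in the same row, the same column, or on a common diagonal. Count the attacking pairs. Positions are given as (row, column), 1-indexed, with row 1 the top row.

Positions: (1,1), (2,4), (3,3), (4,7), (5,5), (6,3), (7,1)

6

Same column: (1,1)–(7,1) (column 1); (3,3)–(6,3) (column 3).
Same diagonal: (1,1)–(3,3) (|1−3| = |1−3| = 2); (1,1)–(5,5) (|1−5| = |1−5| = 4); (2,4)–(3,3) (|2−3| = |4−3| = 1); (3,3)–(5,5) (|3−5| = |3−5| = 2).
Total attacking pairs: 6.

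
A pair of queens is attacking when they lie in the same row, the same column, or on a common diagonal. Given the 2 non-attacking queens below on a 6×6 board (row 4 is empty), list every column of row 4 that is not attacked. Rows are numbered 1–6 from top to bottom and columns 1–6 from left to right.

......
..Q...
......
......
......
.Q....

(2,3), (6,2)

columns 6

(2,3) attacks row 4 at column 3 and diagonals 1, 5.
(6,2) attacks row 4 at column 2 and diagonals 4.
Attacked columns: {1, 2, 3, 4, 5}. Safe: {6}.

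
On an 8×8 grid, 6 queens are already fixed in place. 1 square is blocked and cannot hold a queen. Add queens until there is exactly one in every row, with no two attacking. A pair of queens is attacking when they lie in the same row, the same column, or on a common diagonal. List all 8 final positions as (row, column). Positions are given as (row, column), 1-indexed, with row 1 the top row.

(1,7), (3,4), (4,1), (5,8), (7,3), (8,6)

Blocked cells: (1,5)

Row 2: attacked by (1,7)→{6,7,8}; (3,4)→{3,4,5}; (4,1)→{1,3}; (5,8)→{5,8}; (7,3)→{3,8}; (8,6)→{6}. Safe: 2. Place at column 2.
Row 6: attacked by (1,7)→{2,7}; (2,2)→{2,6}; (3,4)→{1,4,7}; (4,1)→{1,3}; (5,8)→{7,8}; (7,3)→{2,3,4}; (8,6)→{4,6,8}. Safe: 5. Place at column 5.
Columns [7, 2, 4, 1, 8, 5, 3, 6], r−c [-6, 0, -1, 3, -3, 1, 4, 2], r+c [8, 4, 7, 5, 13, 11, 10, 14] are all distinct, so no two queens attack.

(1,7) (2,2) (3,4) (4,1) (5,8) (6,5) (7,3) (8,6)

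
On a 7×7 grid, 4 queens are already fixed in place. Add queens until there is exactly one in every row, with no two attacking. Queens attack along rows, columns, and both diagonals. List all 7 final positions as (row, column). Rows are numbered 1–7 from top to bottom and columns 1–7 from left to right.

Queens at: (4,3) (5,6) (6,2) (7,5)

Row 1: attacked by (4,3)→{3,6}; (5,6)→{2,6}; (6,2)→{2,7}; (7,5)→{5}. Safe: 1, 4. Place at column 1.
Row 2: attacked by (1,1)→{1,2}; (4,3)→{1,3,5}; (5,6)→{3,6}; (6,2)→{2,6}; (7,5)→{5}. Safe: 4, 7. Place at column 4.
Row 3: attacked by (1,1)→{1,3}; (2,4)→{3,4,5}; (4,3)→{2,3,4}; (5,6)→{4,6}; (6,2)→{2,5}; (7,5)→{1,5}. Safe: 7. Place at column 7.
Columns [1, 4, 7, 3, 6, 2, 5], r−c [0, -2, -4, 1, -1, 4, 2], r+c [2, 6, 10, 7, 11, 8, 12] are all distinct, so no two queens attack.

(1,1) (2,4) (3,7) (4,3) (5,6) (6,2) (7,5)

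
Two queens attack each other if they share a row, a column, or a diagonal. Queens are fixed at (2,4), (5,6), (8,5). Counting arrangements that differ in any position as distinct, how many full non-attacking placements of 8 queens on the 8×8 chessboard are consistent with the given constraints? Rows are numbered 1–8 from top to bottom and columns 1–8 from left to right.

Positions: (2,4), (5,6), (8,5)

Branch on row 1: col 1 → 0; col 7 → 1; col 8 → 1.
Sum: 0 + 1 + 1 = 2.

2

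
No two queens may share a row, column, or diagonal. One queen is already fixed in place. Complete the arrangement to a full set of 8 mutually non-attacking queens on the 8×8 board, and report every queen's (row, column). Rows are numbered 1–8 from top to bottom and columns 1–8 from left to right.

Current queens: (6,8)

(1,2) (2,6) (3,1) (4,7) (5,4) (6,8) (7,3) (8,5)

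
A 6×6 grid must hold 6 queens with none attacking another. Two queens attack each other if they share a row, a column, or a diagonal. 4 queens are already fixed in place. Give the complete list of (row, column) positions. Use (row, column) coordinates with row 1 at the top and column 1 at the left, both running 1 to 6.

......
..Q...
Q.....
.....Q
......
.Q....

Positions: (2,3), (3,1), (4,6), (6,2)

(1,5) (2,3) (3,1) (4,6) (5,4) (6,2)

Row 1: attacked by (2,3)→{2,3,4}; (3,1)→{1,3}; (4,6)→{3,6}; (6,2)→{2}. Safe: 5. Place at column 5.
Row 5: attacked by (1,5)→{1,5}; (2,3)→{3,6}; (3,1)→{1,3}; (4,6)→{5,6}; (6,2)→{1,2,3}. Safe: 4. Place at column 4.
Columns [5, 3, 1, 6, 4, 2], r−c [-4, -1, 2, -2, 1, 4], r+c [6, 5, 4, 10, 9, 8] are all distinct, so no two queens attack.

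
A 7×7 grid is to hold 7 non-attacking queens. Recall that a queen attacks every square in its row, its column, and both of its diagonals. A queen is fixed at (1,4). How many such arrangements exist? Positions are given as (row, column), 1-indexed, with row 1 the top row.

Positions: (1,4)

6

Branch on row 2: col 1 → 2; col 2 → 1; col 6 → 1; col 7 → 2.
Sum: 2 + 1 + 1 + 2 = 6.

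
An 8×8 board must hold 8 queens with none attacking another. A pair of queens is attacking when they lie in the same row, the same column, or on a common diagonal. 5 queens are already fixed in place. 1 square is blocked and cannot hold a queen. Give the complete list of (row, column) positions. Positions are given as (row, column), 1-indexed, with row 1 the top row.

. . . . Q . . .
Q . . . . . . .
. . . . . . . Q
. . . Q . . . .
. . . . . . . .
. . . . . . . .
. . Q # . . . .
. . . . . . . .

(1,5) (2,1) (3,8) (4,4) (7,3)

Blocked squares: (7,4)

(1,5) (2,1) (3,8) (4,4) (5,2) (6,7) (7,3) (8,6)

Row 5: attacked by (1,5)→{1,5}; (2,1)→{1,4}; (3,8)→{6,8}; (4,4)→{3,4,5}; (7,3)→{1,3,5}. Safe: 2, 7. Place at column 2.
Row 6: attacked by (1,5)→{5}; (2,1)→{1,5}; (3,8)→{5,8}; (4,4)→{2,4,6}; (5,2)→{1,2,3}; (7,3)→{2,3,4}. Safe: 7. Place at column 7.
Row 8: attacked by (1,5)→{5}; (2,1)→{1,7}; (3,8)→{3,8}; (4,4)→{4,8}; (5,2)→{2,5}; (6,7)→{5,7}; (7,3)→{2,3,4}. Safe: 6. Place at column 6.
Columns [5, 1, 8, 4, 2, 7, 3, 6], r−c [-4, 1, -5, 0, 3, -1, 4, 2], r+c [6, 3, 11, 8, 7, 13, 10, 14] are all distinct, so no two queens attack.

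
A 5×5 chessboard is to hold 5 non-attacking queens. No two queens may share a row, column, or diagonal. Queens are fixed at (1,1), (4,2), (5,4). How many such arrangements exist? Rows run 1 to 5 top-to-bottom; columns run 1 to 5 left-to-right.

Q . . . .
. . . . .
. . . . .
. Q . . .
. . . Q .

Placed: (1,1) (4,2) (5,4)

1

Branch on row 2: col 3 → 1; col 5 → 0.
Sum: 1 + 0 = 1.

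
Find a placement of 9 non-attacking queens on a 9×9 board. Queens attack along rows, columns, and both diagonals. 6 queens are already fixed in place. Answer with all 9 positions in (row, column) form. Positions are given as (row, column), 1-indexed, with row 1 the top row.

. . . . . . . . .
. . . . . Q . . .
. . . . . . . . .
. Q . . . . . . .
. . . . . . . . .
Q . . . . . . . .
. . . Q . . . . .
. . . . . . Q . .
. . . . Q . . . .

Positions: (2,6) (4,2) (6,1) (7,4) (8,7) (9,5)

(1,3) (2,6) (3,9) (4,2) (5,8) (6,1) (7,4) (8,7) (9,5)

Row 1: attacked by (2,6)→{5,6,7}; (4,2)→{2,5}; (6,1)→{1,6}; (7,4)→{4}; (8,7)→{7}; (9,5)→{5}. Safe: 3, 8, 9. Place at column 3.
Row 3: attacked by (1,3)→{1,3,5}; (2,6)→{5,6,7}; (4,2)→{1,2,3}; (6,1)→{1,4}; (7,4)→{4,8}; (8,7)→{2,7}; (9,5)→{5}. Safe: 9. Place at column 9.
Row 5: attacked by (1,3)→{3,7}; (2,6)→{3,6,9}; (3,9)→{7,9}; (4,2)→{1,2,3}; (6,1)→{1,2}; (7,4)→{2,4,6}; (8,7)→{4,7}; (9,5)→{1,5,9}. Safe: 8. Place at column 8.
Columns [3, 6, 9, 2, 8, 1, 4, 7, 5], r−c [-2, -4, -6, 2, -3, 5, 3, 1, 4], r+c [4, 8, 12, 6, 13, 7, 11, 15, 14] are all distinct, so no two queens attack.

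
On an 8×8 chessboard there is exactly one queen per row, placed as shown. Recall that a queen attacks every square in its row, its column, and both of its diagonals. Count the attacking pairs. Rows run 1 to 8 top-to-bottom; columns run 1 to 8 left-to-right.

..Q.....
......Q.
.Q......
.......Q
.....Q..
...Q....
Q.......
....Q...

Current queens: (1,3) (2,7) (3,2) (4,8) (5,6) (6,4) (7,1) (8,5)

All columns are distinct and no two queens satisfy |Δrow| = |Δcol|, so no pair attacks.

0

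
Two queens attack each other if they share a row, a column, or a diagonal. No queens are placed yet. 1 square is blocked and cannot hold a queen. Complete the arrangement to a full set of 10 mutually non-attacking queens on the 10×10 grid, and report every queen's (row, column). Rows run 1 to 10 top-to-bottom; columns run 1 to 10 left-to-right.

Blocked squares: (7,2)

Row 1: Safe: 1, 2, 3, 4, 5, 6, 7, 8, 9, 10. Place at column 6.
Row 2: attacked by (1,6)→{5,6,7}. Safe: 1, 2, 3, 4, 8, 9, 10. Place at column 3.
Row 3: attacked by (1,6)→{4,6,8}; (2,3)→{2,3,4}. Safe: 1, 5, 7, 9, 10. Place at column 7.
Row 4: attacked by (1,6)→{3,6,9}; (2,3)→{1,3,5}; (3,7)→{6,7,8}. Safe: 2, 4, 10. Place at column 2.
Row 5: attacked by (1,6)→{2,6,10}; (2,3)→{3,6}; (3,7)→{5,7,9}; (4,2)→{1,2,3}. Safe: 4, 8. Place at column 4.
Row 6: attacked by (1,6)→{1,6}; (2,3)→{3,7}; (3,7)→{4,7,10}; (4,2)→{2,4}; (5,4)→{3,4,5}. Safe: 8, 9. Place at column 8.
Row 7: attacked by (1,6)→{6}; (2,3)→{3,8}; (3,7)→{3,7}; (4,2)→{2,5}; (5,4)→{2,4,6}; (6,8)→{7,8,9}. Blocked: 2. Safe: 1, 10. Place at column 10.
Row 8: attacked by (1,6)→{6}; (2,3)→{3,9}; (3,7)→{2,7}; (4,2)→{2,6}; (5,4)→{1,4,7}; (6,8)→{6,8,10}; (7,10)→{9,10}. Safe: 5. Place at column 5.
Row 9: attacked by (1,6)→{6}; (2,3)→{3,10}; (3,7)→{1,7}; (4,2)→{2,7}; (5,4)→{4,8}; (6,8)→{5,8}; (7,10)→{8,10}; (8,5)→{4,5,6}. Safe: 9. Place at column 9.
Row 10: attacked by (1,6)→{6}; (2,3)→{3}; (3,7)→{7}; (4,2)→{2,8}; (5,4)→{4,9}; (6,8)→{4,8}; (7,10)→{7,10}; (8,5)→{3,5,7}; (9,9)→{8,9,10}. Safe: 1. Place at column 1.
Columns [6, 3, 7, 2, 4, 8, 10, 5, 9, 1], r−c [-5, -1, -4, 2, 1, -2, -3, 3, 0, 9], r+c [7, 5, 10, 6, 9, 14, 17, 13, 18, 11] are all distinct, so no two queens attack.

(1,6) (2,3) (3,7) (4,2) (5,4) (6,8) (7,10) (8,5) (9,9) (10,1)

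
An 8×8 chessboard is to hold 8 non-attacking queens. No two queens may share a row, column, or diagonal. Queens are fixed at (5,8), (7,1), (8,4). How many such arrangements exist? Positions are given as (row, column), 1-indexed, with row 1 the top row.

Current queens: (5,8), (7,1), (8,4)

2

Branch on row 1: col 2 → 1; col 3 → 0; col 5 → 0; col 6 → 1.
Sum: 1 + 0 + 0 + 1 = 2.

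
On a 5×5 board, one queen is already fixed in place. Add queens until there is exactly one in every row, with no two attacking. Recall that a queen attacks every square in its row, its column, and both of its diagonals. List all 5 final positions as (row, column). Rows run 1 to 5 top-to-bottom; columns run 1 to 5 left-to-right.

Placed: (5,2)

Row 1: attacked by (5,2)→{2}. Safe: 1, 3, 4, 5. Place at column 4.
Row 2: attacked by (1,4)→{3,4,5}; (5,2)→{2,5}. Safe: 1. Place at column 1.
Row 3: attacked by (1,4)→{2,4}; (2,1)→{1,2}; (5,2)→{2,4}. Safe: 3, 5. Place at column 3.
Row 4: attacked by (1,4)→{1,4}; (2,1)→{1,3}; (3,3)→{2,3,4}; (5,2)→{1,2,3}. Safe: 5. Place at column 5.
Columns [4, 1, 3, 5, 2], r−c [-3, 1, 0, -1, 3], r+c [5, 3, 6, 9, 7] are all distinct, so no two queens attack.

(1,4) (2,1) (3,3) (4,5) (5,2)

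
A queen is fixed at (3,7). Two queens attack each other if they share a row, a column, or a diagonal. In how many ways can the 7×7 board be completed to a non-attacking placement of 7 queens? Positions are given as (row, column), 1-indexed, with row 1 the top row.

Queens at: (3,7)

Branch on row 1: col 1 → 1; col 2 → 1; col 3 → 1; col 4 → 1; col 6 → 2.
Sum: 1 + 1 + 1 + 1 + 2 = 6.

6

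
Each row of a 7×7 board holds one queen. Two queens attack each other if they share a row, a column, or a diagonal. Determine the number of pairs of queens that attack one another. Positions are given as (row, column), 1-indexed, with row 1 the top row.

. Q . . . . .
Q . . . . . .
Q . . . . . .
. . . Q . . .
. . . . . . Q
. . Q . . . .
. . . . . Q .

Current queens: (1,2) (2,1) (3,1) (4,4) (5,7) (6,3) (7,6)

Same column: (2,1)–(3,1) (column 1).
Same diagonal: (1,2)–(2,1) (|1−2| = |2−1| = 1); (2,1)–(7,6) (|2−7| = |1−6| = 5).
Total attacking pairs: 3.

3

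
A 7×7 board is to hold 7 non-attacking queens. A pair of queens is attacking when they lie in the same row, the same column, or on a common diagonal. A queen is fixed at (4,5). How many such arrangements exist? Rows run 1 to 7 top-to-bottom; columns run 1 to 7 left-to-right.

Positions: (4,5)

4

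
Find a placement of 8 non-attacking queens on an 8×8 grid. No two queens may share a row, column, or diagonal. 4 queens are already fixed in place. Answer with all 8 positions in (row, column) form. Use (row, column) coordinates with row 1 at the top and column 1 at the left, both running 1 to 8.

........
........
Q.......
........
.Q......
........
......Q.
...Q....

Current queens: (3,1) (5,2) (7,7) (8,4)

(1,8) (2,3) (3,1) (4,6) (5,2) (6,5) (7,7) (8,4)

Row 1: attacked by (3,1)→{1,3}; (5,2)→{2,6}; (7,7)→{1,7}; (8,4)→{4}. Safe: 5, 8. Place at column 8.
Row 2: attacked by (1,8)→{7,8}; (3,1)→{1,2}; (5,2)→{2,5}; (7,7)→{2,7}; (8,4)→{4}. Safe: 3, 6. Place at column 3.
Row 4: attacked by (1,8)→{5,8}; (2,3)→{1,3,5}; (3,1)→{1,2}; (5,2)→{1,2,3}; (7,7)→{4,7}; (8,4)→{4,8}. Safe: 6. Place at column 6.
Row 6: attacked by (1,8)→{3,8}; (2,3)→{3,7}; (3,1)→{1,4}; (4,6)→{4,6,8}; (5,2)→{1,2,3}; (7,7)→{6,7,8}; (8,4)→{2,4,6}. Safe: 5. Place at column 5.
Columns [8, 3, 1, 6, 2, 5, 7, 4], r−c [-7, -1, 2, -2, 3, 1, 0, 4], r+c [9, 5, 4, 10, 7, 11, 14, 12] are all distinct, so no two queens attack.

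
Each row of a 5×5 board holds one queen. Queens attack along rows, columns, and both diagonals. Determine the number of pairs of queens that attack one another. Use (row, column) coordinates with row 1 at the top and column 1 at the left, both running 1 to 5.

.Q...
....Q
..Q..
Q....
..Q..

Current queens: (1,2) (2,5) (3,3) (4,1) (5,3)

Same column: (3,3)–(5,3) (column 3).
Total attacking pairs: 1.

1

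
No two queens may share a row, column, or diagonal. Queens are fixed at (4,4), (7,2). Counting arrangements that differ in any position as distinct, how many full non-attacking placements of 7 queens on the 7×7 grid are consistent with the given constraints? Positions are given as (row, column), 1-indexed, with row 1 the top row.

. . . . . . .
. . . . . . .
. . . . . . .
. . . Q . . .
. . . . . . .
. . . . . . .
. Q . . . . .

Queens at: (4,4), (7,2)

2

Branch on row 1: col 3 → 0; col 5 → 0; col 6 → 2.
Sum: 0 + 0 + 2 = 2.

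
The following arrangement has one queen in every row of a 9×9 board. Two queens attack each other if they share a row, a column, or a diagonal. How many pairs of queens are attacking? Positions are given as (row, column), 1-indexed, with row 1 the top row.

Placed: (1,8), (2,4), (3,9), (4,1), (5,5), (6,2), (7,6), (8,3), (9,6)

Same column: (7,6)–(9,6) (column 6).
Same diagonal: (4,1)–(9,6) (|4−9| = |1−6| = 5).
Total attacking pairs: 2.

2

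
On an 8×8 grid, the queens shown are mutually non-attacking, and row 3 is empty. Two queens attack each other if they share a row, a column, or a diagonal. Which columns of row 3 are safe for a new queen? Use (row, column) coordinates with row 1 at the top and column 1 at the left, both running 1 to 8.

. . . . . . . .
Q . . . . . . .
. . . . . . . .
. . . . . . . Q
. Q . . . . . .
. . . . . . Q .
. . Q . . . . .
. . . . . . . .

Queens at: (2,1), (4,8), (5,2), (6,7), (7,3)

columns 5, 6

(2,1) attacks row 3 at column 1 and diagonals 2.
(4,8) attacks row 3 at column 8 and diagonals 7.
(5,2) attacks row 3 at column 2 and diagonals 4.
(6,7) attacks row 3 at column 7 and diagonals 4.
(7,3) attacks row 3 at column 3 and diagonals 7.
Attacked columns: {1, 2, 3, 4, 7, 8}. Safe: {5, 6}.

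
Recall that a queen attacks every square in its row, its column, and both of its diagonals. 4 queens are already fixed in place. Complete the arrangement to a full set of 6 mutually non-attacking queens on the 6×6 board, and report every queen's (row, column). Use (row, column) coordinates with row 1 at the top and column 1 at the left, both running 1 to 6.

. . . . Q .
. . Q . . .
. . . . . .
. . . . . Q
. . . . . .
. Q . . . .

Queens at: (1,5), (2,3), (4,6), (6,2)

(1,5) (2,3) (3,1) (4,6) (5,4) (6,2)

Row 3: attacked by (1,5)→{3,5}; (2,3)→{2,3,4}; (4,6)→{5,6}; (6,2)→{2,5}. Safe: 1. Place at column 1.
Row 5: attacked by (1,5)→{1,5}; (2,3)→{3,6}; (3,1)→{1,3}; (4,6)→{5,6}; (6,2)→{1,2,3}. Safe: 4. Place at column 4.
Columns [5, 3, 1, 6, 4, 2], r−c [-4, -1, 2, -2, 1, 4], r+c [6, 5, 4, 10, 9, 8] are all distinct, so no two queens attack.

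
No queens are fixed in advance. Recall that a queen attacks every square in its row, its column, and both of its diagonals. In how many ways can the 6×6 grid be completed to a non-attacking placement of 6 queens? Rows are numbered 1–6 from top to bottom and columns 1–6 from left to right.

Branch on row 1: col 1 → 0; col 2 → 1; col 3 → 1; col 4 → 1; col 5 → 1; col 6 → 0.
Sum: 0 + 1 + 1 + 1 + 1 + 0 = 4.
(This is the classic 6-queens count.)

4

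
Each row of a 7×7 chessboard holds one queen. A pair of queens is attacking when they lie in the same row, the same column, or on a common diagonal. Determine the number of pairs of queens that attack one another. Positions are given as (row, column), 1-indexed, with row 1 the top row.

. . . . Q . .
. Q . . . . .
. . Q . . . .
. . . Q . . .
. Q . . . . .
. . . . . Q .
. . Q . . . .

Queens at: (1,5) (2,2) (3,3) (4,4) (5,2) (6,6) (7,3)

9

Same column: (2,2)–(5,2) (column 2); (3,3)–(7,3) (column 3).
Same diagonal: (1,5)–(3,3) (|1−3| = |5−3| = 2); (2,2)–(3,3) (|2−3| = |2−3| = 1); (2,2)–(4,4) (|2−4| = |2−4| = 2); (2,2)–(6,6) (|2−6| = |2−6| = 4); (3,3)–(4,4) (|3−4| = |3−4| = 1); (3,3)–(6,6) (|3−6| = |3−6| = 3); (4,4)–(6,6) (|4−6| = |4−6| = 2).
Total attacking pairs: 9.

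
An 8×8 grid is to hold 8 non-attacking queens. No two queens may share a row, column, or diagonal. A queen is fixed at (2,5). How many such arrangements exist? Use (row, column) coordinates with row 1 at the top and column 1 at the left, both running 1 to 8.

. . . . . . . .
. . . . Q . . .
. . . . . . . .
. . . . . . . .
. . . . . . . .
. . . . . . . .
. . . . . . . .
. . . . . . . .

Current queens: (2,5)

8

Branch on row 1: col 1 → 1; col 2 → 2; col 3 → 4; col 7 → 1; col 8 → 0.
Sum: 1 + 2 + 4 + 1 + 0 = 8.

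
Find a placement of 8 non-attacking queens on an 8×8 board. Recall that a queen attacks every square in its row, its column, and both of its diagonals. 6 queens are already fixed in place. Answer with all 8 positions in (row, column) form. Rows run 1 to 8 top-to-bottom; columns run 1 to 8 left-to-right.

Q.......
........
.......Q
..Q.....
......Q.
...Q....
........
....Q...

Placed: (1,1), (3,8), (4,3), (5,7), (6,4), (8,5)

(1,1) (2,6) (3,8) (4,3) (5,7) (6,4) (7,2) (8,5)

Row 2: attacked by (1,1)→{1,2}; (3,8)→{7,8}; (4,3)→{1,3,5}; (5,7)→{4,7}; (6,4)→{4,8}; (8,5)→{5}. Safe: 6. Place at column 6.
Row 7: attacked by (1,1)→{1,7}; (2,6)→{1,6}; (3,8)→{4,8}; (4,3)→{3,6}; (5,7)→{5,7}; (6,4)→{3,4,5}; (8,5)→{4,5,6}. Safe: 2. Place at column 2.
Columns [1, 6, 8, 3, 7, 4, 2, 5], r−c [0, -4, -5, 1, -2, 2, 5, 3], r+c [2, 8, 11, 7, 12, 10, 9, 13] are all distinct, so no two queens attack.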